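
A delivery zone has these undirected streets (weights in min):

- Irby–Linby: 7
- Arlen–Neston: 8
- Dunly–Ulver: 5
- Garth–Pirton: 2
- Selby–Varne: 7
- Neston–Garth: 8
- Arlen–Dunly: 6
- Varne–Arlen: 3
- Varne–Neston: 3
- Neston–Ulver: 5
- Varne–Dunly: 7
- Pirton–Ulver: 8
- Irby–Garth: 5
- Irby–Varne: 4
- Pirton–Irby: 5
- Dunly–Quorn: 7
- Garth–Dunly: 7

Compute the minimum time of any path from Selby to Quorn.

Compare a few routes:
Selby–Varne–Dunly–Quorn: 7+7+7 = 21
Selby–Varne–Arlen–Dunly–Quorn: 7+3+6+7 = 23
Cheapest is Selby–Varne–Dunly–Quorn at 21 min.

21 min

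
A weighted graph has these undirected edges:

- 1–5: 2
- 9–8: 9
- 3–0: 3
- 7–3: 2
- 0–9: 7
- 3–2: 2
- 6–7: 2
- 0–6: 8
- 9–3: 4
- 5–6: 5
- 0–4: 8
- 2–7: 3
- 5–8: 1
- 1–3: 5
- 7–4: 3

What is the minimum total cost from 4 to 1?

10

Candidate routes:
4 - 7 - 6 - 5 - 1: 3+2+5+2 = 12
4 - 7 - 2 - 3 - 1: 3+3+2+5 = 13
4 - 7 - 3 - 1: 3+2+5 = 10
The minimum is 10 via 4 - 7 - 3 - 1.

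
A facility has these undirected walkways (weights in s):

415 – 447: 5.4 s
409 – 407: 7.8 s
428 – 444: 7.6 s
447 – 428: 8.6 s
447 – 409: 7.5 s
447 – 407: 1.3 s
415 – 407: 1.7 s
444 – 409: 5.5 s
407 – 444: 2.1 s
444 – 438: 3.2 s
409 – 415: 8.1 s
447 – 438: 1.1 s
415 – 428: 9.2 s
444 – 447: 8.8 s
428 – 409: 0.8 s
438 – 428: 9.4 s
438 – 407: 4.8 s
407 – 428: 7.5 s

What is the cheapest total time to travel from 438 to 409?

Compare a few routes:
438–444–409: 3.2+5.5 = 8.7
438–447–409: 1.1+7.5 = 8.6
Cheapest is 438–447–409 at 8.6 s.

8.6 s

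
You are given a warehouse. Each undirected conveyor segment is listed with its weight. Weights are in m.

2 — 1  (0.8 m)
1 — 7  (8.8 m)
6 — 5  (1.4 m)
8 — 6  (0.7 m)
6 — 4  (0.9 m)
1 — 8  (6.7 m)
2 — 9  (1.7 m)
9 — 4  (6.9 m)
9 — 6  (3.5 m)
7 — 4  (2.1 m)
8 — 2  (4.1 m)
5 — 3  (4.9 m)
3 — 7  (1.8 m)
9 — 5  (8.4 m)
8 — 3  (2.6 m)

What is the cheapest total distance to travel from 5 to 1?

7 m

Settle nodes by increasing distance from 5:
5: 0
6: 1.4  (via 5)
8: 2.1  (via 6)
4: 2.3  (via 6)
7: 4.4  (via 4)
3: 4.7  (via 8)
9: 4.9  (via 6)
2: 6.2  (via 8)
1: 7  (via 2)
Shortest route: 5 → 6 → 8 → 2 → 1 = 7 m.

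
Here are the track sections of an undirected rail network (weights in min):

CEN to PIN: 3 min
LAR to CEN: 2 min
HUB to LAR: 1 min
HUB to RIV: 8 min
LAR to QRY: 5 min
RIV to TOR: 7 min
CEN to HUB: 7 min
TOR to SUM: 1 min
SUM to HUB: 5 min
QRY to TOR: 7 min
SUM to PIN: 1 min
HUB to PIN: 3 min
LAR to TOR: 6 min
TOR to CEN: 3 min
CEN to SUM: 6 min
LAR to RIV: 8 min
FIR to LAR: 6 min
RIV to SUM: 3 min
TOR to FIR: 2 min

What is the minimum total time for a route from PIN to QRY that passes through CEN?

10 min

Shortest PIN→CEN: PIN → CEN = 3
Best CEN to QRY: CEN → LAR → QRY costing 7
Total via CEN: 3 + 7 = 10 min.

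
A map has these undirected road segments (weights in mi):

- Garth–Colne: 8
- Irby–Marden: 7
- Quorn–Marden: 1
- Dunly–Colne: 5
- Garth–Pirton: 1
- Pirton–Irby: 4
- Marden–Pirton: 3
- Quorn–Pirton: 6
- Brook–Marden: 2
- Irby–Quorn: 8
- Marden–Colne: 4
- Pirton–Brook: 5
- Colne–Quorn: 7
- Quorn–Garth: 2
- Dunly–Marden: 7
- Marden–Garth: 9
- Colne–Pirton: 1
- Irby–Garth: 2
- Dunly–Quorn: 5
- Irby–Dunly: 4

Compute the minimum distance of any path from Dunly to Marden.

Compare a few routes:
Dunly → Colne → Marden: 5+4 = 9
Dunly → Quorn → Marden: 5+1 = 6
Dunly → Colne → Pirton → Marden: 5+1+3 = 9
Dunly → Marden: 7 = 7
Cheapest is Dunly → Quorn → Marden at 6 mi.

6 mi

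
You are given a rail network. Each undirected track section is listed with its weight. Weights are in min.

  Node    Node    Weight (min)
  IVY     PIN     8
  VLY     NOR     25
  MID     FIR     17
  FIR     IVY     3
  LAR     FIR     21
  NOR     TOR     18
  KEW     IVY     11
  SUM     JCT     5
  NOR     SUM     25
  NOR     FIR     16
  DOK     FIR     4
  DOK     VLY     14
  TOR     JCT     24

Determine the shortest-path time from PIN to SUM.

Enumerating some paths:
PIN–IVY–FIR–NOR–TOR–JCT–SUM: 8+3+16+18+24+5 = 74
PIN–IVY–FIR–DOK–VLY–NOR–SUM: 8+3+4+14+25+25 = 79
PIN–IVY–FIR–DOK–VLY–NOR–TOR–JCT–SUM: 8+3+4+14+25+18+24+5 = 101
PIN–IVY–FIR–NOR–SUM: 8+3+16+25 = 52
Cheapest is PIN–IVY–FIR–NOR–SUM at 52 min.

52 min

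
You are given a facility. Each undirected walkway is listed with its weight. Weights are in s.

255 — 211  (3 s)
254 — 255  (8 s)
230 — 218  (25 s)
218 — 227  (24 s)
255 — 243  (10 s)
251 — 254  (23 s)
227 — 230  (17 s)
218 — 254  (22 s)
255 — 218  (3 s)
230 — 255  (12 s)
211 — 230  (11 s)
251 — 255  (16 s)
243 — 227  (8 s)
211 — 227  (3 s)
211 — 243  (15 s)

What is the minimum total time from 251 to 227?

22 s

Shortest distances from 251:
251: 0
255: 16  (via 251)
211: 19  (via 255)
218: 19  (via 255)
227: 22  (via 211)
Shortest route: 251 → 255 → 211 → 227 = 22 s.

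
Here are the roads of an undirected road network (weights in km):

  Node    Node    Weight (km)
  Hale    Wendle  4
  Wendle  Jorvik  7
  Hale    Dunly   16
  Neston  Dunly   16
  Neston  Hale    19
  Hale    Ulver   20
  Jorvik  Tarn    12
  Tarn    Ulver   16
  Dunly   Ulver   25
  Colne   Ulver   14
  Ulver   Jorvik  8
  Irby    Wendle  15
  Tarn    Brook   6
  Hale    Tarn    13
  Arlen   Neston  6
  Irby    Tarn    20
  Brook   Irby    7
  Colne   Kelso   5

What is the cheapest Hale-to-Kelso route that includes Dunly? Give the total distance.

Shortest Hale→Dunly: Hale → Dunly = 16
Best Dunly to Kelso: Dunly → Ulver → Colne → Kelso costing 44
Total via Dunly: 16 + 44 = 60 km.

60 km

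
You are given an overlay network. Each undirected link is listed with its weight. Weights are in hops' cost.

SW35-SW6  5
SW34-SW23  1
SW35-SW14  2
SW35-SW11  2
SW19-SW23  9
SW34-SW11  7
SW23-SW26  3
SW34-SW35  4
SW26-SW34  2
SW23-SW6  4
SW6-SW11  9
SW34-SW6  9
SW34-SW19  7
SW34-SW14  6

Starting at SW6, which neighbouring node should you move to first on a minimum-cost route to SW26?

SW23

Candidate routes:
SW6–SW35–SW34–SW26: 5+4+2 = 11
SW6–SW23–SW26: 4+3 = 7
SW6–SW34–SW26: 9+2 = 11
Cheapest is SW6–SW23–SW26 at 7 hops' cost.
So from SW6 the first move is to SW23.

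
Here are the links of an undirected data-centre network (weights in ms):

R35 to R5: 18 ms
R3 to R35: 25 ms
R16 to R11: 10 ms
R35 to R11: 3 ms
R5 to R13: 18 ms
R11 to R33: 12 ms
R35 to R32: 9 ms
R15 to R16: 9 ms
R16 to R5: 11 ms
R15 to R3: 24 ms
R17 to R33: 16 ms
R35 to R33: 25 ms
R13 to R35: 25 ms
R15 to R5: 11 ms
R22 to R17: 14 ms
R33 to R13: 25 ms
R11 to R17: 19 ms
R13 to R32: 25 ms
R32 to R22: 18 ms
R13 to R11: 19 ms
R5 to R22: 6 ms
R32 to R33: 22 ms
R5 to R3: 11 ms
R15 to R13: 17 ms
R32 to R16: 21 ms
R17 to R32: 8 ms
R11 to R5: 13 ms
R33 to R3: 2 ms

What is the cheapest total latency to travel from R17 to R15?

31 ms

Compare a few routes:
R17 - R11 - R16 - R15: 19+10+9 = 38
R17 - R22 - R5 - R15: 14+6+11 = 31
The minimum is 31 ms via R17 - R22 - R5 - R15.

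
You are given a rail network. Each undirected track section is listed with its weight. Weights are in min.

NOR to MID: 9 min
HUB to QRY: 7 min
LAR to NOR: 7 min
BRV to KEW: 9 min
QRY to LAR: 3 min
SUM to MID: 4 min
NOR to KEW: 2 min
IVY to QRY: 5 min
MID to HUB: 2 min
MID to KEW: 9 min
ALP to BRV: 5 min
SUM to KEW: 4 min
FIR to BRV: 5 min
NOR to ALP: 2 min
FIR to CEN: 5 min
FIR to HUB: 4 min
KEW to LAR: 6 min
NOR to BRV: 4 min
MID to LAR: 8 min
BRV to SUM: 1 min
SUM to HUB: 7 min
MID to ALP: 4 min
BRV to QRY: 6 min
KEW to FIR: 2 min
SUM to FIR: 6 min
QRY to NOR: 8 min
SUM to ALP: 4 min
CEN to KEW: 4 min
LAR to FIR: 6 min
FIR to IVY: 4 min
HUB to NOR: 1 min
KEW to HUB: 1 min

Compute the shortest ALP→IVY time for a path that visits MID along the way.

Best ALP to MID: ALP–MID costing 4
Shortest MID→IVY: MID–HUB–KEW–FIR–IVY = 9
Total via MID: 4 + 9 = 13 min.

13 min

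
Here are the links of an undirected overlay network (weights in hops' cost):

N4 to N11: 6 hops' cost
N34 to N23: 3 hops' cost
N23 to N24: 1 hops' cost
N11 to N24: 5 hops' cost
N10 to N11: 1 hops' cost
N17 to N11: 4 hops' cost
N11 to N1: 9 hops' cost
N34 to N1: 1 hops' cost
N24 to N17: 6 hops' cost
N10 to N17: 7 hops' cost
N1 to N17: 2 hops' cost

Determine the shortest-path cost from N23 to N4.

Candidate routes:
N23 - N24 - N11 - N4: 1+5+6 = 12
N23 - N34 - N1 - N17 - N11 - N4: 3+1+2+4+6 = 16
The minimum is 12 hops' cost via N23 - N24 - N11 - N4.

12 hops' cost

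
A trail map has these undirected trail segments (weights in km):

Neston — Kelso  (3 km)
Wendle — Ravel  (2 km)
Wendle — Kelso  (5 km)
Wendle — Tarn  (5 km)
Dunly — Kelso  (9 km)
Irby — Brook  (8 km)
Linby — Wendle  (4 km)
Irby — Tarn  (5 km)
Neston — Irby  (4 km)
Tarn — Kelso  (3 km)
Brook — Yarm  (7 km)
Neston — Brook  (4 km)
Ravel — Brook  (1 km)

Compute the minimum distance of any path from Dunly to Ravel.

16 km

Shortest distances from Dunly:
Dunly: 0
Kelso: 9  (via Dunly)
Neston: 12  (via Kelso)
Tarn: 12  (via Kelso)
Wendle: 14  (via Kelso)
Brook: 16  (via Neston)
Ravel: 16  (via Wendle)
Shortest route: Dunly–Kelso–Wendle–Ravel = 16 km.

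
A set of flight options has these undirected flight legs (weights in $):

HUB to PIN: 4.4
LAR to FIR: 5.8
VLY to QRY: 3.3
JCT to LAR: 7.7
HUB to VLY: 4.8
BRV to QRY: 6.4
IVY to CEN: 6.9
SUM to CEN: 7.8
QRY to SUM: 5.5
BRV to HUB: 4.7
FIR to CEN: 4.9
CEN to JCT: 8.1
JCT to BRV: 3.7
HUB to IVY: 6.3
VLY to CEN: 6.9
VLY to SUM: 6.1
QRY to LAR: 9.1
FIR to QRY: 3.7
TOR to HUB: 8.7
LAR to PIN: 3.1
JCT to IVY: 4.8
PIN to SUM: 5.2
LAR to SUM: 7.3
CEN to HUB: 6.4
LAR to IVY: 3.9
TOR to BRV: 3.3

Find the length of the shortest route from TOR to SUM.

Running Dijkstra from TOR:
TOR: 0
BRV: 3.3  (via TOR)
JCT: 7  (via BRV)
HUB: 8  (via BRV)
QRY: 9.7  (via BRV)
IVY: 11.8  (via JCT)
PIN: 12.4  (via HUB)
VLY: 12.8  (via HUB)
FIR: 13.4  (via QRY)
CEN: 14.4  (via HUB)
LAR: 14.7  (via JCT)
SUM: 15.2  (via QRY)
Shortest route: TOR–BRV–QRY–SUM = $15.2.

$15.2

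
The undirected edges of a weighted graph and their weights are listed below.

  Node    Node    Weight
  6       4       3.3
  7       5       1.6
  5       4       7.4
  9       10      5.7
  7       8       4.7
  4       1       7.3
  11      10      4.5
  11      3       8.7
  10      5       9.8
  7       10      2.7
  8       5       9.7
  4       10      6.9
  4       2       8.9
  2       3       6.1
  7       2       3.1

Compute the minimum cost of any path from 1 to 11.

18.7

Running Dijkstra from 1:
1: 0
4: 7.3  (via 1)
6: 10.6  (via 4)
10: 14.2  (via 4)
5: 14.7  (via 4)
2: 16.2  (via 4)
7: 16.3  (via 5)
11: 18.7  (via 10)
Shortest route: 1 → 4 → 10 → 11 = 18.7.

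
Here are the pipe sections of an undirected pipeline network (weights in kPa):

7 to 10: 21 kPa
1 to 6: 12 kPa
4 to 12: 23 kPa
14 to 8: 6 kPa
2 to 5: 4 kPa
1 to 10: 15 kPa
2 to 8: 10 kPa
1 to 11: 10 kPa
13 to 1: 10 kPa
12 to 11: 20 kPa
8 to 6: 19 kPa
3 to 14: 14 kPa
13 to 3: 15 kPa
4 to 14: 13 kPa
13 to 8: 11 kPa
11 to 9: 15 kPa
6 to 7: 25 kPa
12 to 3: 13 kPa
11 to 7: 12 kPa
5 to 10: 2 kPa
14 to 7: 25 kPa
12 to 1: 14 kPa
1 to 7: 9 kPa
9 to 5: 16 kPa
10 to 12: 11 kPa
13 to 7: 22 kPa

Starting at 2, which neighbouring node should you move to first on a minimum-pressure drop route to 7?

5

Enumerating some paths:
2 → 8 → 13 → 1 → 7: 10+11+10+9 = 40
2 → 5 → 10 → 1 → 7: 4+2+15+9 = 30
2 → 5 → 10 → 12 → 1 → 7: 4+2+11+14+9 = 40
2 → 5 → 10 → 7: 4+2+21 = 27
The minimum is 27 kPa via 2 → 5 → 10 → 7.
So from 2 the first move is to 5.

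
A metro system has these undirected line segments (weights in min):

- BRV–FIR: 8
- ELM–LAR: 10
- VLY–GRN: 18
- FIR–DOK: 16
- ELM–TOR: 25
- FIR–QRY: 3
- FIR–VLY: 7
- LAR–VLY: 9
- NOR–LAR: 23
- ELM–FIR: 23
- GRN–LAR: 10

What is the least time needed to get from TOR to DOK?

64 min

Compare a few routes:
TOR → ELM → LAR → VLY → FIR → DOK: 25+10+9+7+16 = 67
TOR → ELM → FIR → DOK: 25+23+16 = 64
Cheapest is TOR → ELM → FIR → DOK at 64 min.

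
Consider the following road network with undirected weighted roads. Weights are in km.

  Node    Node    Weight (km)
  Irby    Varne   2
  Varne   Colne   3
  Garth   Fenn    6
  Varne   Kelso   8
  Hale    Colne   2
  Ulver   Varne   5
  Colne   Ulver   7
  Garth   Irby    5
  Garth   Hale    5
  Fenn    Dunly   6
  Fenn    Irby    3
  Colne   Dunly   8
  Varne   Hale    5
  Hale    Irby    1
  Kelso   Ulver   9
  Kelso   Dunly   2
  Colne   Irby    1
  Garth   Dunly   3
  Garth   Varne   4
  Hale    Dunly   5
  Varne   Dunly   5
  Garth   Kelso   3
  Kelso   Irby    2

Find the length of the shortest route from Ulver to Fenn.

Settle nodes by increasing distance from Ulver:
Ulver: 0
Varne: 5  (via Ulver)
Irby: 7  (via Varne)
Colne: 7  (via Ulver)
Hale: 8  (via Irby)
Garth: 9  (via Varne)
Kelso: 9  (via Ulver)
Fenn: 10  (via Irby)
Shortest route: Ulver → Varne → Irby → Fenn = 10 km.

10 km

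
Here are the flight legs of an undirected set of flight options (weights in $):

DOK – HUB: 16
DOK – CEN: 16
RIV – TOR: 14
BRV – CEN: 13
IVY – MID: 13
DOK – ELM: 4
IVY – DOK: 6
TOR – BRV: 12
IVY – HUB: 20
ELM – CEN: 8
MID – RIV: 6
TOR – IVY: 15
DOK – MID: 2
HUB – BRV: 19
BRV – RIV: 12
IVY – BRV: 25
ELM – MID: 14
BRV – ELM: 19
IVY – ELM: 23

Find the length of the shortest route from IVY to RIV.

Enumerating some paths:
IVY → TOR → RIV: 15+14 = 29
IVY → MID → RIV: 13+6 = 19
IVY → DOK → MID → RIV: 6+2+6 = 14
Cheapest is IVY → DOK → MID → RIV at $14.

$14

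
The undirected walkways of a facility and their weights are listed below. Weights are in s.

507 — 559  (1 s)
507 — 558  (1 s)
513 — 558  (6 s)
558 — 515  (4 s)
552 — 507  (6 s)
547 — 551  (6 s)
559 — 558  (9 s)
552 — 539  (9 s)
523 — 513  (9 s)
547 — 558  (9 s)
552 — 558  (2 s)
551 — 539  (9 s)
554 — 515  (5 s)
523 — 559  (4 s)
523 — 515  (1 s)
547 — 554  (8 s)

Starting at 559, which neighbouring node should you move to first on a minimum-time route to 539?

Enumerating some paths:
559–507–558–552–539: 1+1+2+9 = 13
559–558–552–539: 9+2+9 = 20
559–523–515–558–552–539: 4+1+4+2+9 = 20
559–507–552–539: 1+6+9 = 16
The minimum is 13 s via 559–507–558–552–539.
So from 559 the first move is to 507.

507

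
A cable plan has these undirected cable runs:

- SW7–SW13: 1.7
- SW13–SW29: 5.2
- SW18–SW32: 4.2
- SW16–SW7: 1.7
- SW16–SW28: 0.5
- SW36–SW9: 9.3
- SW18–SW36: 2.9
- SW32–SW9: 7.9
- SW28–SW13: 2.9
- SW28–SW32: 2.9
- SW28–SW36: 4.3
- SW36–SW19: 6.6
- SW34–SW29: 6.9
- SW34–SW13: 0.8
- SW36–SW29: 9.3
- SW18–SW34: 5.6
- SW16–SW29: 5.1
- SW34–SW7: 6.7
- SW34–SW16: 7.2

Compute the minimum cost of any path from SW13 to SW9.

Shortest distances from SW13:
SW13: 0
SW34: 0.8  (via SW13)
SW7: 1.7  (via SW13)
SW28: 2.9  (via SW13)
SW16: 3.4  (via SW7)
SW29: 5.2  (via SW13)
SW32: 5.8  (via SW28)
SW18: 6.4  (via SW34)
SW36: 7.2  (via SW28)
SW9: 13.7  (via SW32)
Shortest route: SW13–SW28–SW32–SW9 = 13.7.

13.7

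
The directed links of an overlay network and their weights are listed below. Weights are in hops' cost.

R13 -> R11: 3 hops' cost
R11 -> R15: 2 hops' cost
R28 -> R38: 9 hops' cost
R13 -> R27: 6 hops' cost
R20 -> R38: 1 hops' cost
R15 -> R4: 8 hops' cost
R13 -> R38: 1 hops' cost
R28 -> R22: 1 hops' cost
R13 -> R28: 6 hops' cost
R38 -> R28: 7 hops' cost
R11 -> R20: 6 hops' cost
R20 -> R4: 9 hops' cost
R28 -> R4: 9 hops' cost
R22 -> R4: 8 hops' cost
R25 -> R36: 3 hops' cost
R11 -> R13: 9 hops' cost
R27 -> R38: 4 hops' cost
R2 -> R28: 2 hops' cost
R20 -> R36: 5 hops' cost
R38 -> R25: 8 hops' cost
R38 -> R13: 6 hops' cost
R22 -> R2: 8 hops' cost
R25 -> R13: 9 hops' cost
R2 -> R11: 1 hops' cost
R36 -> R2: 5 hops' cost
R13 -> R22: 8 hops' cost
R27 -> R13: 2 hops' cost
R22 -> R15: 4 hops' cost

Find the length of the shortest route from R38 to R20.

Shortest distances from R38:
R38: 0
R13: 6  (via R38)
R28: 7  (via R38)
R22: 8  (via R28)
R25: 8  (via R38)
R11: 9  (via R13)
R36: 11  (via R25)
R15: 11  (via R11)
R27: 12  (via R13)
R20: 15  (via R11)
Shortest route: R38 → R13 → R11 → R20 = 15 hops' cost.

15 hops' cost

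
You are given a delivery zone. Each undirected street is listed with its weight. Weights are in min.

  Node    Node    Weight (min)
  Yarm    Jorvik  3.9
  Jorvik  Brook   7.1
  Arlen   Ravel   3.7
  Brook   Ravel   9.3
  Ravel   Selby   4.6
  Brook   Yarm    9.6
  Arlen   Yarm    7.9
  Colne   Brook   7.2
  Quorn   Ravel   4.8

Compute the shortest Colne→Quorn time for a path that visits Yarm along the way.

Best Colne to Yarm: Colne → Brook → Yarm costing 16.8
Best Yarm to Quorn: Yarm → Arlen → Ravel → Quorn costing 16.4
Total via Yarm: 16.8 + 16.4 = 33.2 min.

33.2 min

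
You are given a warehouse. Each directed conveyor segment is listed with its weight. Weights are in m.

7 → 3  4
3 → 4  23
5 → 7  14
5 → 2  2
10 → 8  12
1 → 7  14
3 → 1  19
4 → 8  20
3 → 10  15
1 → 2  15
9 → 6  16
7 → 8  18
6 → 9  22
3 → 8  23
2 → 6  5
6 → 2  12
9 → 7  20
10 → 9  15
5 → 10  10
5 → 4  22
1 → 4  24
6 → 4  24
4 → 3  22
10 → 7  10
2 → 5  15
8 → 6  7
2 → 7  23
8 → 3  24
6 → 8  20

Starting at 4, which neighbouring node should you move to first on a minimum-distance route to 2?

8

Compare a few routes:
4 → 3 → 1 → 2: 22+19+15 = 56
4 → 8 → 6 → 2: 20+7+12 = 39
Cheapest is 4 → 8 → 6 → 2 at 39 m.
So from 4 the first move is to 8.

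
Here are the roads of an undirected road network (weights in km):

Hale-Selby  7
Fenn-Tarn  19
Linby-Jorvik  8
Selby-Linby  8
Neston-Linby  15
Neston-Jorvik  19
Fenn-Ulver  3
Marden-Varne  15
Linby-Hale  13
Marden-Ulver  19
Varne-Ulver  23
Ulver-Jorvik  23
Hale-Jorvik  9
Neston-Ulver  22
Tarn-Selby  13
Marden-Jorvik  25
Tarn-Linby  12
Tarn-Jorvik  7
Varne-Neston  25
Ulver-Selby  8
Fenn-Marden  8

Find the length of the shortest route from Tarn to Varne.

Running Dijkstra from Tarn:
Tarn: 0
Jorvik: 7  (via Tarn)
Linby: 12  (via Tarn)
Selby: 13  (via Tarn)
Hale: 16  (via Jorvik)
Fenn: 19  (via Tarn)
Ulver: 21  (via Selby)
Neston: 26  (via Jorvik)
Marden: 27  (via Fenn)
Varne: 42  (via Marden)
Shortest route: Tarn → Fenn → Marden → Varne = 42 km.

42 km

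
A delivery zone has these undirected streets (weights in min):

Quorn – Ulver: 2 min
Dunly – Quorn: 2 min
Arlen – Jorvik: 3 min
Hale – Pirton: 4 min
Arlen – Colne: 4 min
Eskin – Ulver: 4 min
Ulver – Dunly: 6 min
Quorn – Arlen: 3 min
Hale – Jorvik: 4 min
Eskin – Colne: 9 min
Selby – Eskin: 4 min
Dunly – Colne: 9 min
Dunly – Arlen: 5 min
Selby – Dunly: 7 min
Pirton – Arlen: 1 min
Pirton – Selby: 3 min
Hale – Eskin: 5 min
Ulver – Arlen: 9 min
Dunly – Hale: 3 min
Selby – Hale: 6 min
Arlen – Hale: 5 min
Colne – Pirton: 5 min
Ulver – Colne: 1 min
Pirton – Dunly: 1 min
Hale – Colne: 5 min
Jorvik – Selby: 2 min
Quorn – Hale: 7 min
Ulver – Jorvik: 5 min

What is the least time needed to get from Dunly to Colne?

5 min

Shortest distances from Dunly:
Dunly: 0
Pirton: 1  (via Dunly)
Arlen: 2  (via Pirton)
Quorn: 2  (via Dunly)
Hale: 3  (via Dunly)
Selby: 4  (via Pirton)
Ulver: 4  (via Quorn)
Colne: 5  (via Ulver)
Shortest route: Dunly → Quorn → Ulver → Colne = 5 min.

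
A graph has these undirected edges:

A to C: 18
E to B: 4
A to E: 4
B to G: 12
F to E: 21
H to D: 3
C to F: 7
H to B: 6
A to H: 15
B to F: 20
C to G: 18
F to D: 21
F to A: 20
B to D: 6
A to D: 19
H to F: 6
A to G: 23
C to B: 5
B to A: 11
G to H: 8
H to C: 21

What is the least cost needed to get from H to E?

Compare a few routes:
H–D–B–E: 3+6+4 = 13
H–A–E: 15+4 = 19
H–B–E: 6+4 = 10
H–B–A–E: 6+11+4 = 21
Cheapest is H–B–E at 10.

10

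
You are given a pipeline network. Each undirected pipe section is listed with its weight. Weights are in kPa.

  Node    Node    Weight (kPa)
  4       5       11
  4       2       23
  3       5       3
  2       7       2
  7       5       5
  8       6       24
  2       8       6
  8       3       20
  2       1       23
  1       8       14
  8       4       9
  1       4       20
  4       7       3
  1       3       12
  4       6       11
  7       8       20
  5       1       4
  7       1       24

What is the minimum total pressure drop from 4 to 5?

Settle nodes by increasing distance from 4:
4: 0
7: 3  (via 4)
2: 5  (via 7)
5: 8  (via 7)
Shortest route: 4 → 7 → 5 = 8 kPa.

8 kPa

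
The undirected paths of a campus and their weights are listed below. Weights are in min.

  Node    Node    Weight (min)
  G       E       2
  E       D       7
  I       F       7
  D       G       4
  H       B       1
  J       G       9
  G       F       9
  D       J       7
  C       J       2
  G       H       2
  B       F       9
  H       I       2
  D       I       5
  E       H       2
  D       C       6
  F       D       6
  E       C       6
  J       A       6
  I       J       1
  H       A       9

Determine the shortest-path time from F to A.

Running Dijkstra from F:
F: 0
D: 6  (via F)
I: 7  (via F)
J: 8  (via I)
B: 9  (via F)
G: 9  (via F)
H: 9  (via I)
C: 10  (via J)
E: 11  (via G)
A: 14  (via J)
Shortest route: F → I → J → A = 14 min.

14 min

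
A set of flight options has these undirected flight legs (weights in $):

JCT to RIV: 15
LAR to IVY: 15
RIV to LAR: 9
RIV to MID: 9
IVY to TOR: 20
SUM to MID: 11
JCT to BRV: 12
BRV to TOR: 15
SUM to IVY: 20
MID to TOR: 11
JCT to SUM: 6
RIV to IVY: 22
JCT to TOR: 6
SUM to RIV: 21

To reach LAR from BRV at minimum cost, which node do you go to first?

JCT

Enumerating some paths:
BRV–TOR–JCT–RIV–LAR: 15+6+15+9 = 45
BRV–TOR–MID–RIV–LAR: 15+11+9+9 = 44
BRV–JCT–RIV–LAR: 12+15+9 = 36
Cheapest is BRV–JCT–RIV–LAR at $36.
So from BRV the first move is to JCT.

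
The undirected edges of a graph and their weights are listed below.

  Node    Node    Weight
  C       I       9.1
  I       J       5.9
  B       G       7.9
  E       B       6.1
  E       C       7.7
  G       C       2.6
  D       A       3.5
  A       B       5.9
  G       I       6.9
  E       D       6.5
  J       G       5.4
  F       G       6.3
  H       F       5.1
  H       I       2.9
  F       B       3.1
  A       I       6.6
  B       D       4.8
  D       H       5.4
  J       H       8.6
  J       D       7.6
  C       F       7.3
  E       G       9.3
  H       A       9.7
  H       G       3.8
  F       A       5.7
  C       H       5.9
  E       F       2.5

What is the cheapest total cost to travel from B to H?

8.2

Compare a few routes:
B - F - H: 3.1+5.1 = 8.2
B - D - H: 4.8+5.4 = 10.2
The minimum is 8.2 via B - F - H.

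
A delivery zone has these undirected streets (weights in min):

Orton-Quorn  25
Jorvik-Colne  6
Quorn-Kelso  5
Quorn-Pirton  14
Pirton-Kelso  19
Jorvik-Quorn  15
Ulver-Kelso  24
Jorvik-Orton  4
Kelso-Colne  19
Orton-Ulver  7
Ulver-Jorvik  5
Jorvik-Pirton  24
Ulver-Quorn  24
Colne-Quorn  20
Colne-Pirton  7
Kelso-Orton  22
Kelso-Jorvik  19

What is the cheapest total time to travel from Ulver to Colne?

11 min

Compare a few routes:
Ulver–Orton–Jorvik–Colne: 7+4+6 = 17
Ulver–Jorvik–Colne: 5+6 = 11
Cheapest is Ulver–Jorvik–Colne at 11 min.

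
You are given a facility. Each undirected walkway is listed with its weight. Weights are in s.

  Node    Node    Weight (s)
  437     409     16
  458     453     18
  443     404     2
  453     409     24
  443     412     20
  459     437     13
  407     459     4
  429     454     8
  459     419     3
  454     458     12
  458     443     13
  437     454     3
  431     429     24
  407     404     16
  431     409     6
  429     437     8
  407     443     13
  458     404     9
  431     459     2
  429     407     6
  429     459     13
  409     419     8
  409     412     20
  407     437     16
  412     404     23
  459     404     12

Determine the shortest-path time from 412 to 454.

Running Dijkstra from 412:
412: 0
409: 20  (via 412)
443: 20  (via 412)
404: 22  (via 443)
431: 26  (via 409)
459: 28  (via 431)
419: 28  (via 409)
458: 31  (via 404)
407: 32  (via 459)
437: 36  (via 409)
429: 38  (via 407)
454: 39  (via 437)
Shortest route: 412–409–437–454 = 39 s.

39 s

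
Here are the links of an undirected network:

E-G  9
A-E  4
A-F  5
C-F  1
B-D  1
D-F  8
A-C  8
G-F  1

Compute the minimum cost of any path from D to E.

17

Compare a few routes:
D → F → G → E: 8+1+9 = 18
D → F → A → E: 8+5+4 = 17
Cheapest is D → F → A → E at 17.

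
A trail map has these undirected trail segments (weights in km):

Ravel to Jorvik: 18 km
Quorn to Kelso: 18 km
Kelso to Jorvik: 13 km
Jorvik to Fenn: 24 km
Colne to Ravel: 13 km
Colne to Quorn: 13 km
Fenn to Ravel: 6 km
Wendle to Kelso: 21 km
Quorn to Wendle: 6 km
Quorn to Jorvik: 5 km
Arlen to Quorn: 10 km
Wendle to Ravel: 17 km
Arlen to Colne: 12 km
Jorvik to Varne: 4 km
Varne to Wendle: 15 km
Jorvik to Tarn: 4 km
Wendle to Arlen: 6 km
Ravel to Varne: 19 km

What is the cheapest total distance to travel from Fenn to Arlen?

Compare a few routes:
Fenn - Ravel - Colne - Arlen: 6+13+12 = 31
Fenn - Ravel - Wendle - Arlen: 6+17+6 = 29
The minimum is 29 km via Fenn - Ravel - Wendle - Arlen.

29 km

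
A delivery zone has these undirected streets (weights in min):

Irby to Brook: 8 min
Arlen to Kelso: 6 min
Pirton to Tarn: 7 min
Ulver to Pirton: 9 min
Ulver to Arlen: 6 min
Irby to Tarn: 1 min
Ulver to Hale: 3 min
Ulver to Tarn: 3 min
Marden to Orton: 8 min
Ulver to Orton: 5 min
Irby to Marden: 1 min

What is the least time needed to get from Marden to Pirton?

Running Dijkstra from Marden:
Marden: 0
Irby: 1  (via Marden)
Tarn: 2  (via Irby)
Ulver: 5  (via Tarn)
Orton: 8  (via Marden)
Hale: 8  (via Ulver)
Brook: 9  (via Irby)
Pirton: 9  (via Tarn)
Shortest route: Marden–Irby–Tarn–Pirton = 9 min.

9 min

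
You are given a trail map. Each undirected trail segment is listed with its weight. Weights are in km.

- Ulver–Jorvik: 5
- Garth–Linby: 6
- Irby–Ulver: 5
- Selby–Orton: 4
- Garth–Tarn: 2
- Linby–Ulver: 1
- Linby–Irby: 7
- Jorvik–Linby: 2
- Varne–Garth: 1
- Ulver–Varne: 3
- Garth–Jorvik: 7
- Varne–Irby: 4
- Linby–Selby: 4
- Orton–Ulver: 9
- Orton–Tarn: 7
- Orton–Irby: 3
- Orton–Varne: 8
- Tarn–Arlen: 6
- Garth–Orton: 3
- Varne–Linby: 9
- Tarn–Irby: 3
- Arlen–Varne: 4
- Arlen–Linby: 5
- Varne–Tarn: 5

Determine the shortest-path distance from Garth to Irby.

Running Dijkstra from Garth:
Garth: 0
Varne: 1  (via Garth)
Tarn: 2  (via Garth)
Orton: 3  (via Garth)
Ulver: 4  (via Varne)
Linby: 5  (via Ulver)
Irby: 5  (via Varne)
Shortest route: Garth → Varne → Irby = 5 km.

5 km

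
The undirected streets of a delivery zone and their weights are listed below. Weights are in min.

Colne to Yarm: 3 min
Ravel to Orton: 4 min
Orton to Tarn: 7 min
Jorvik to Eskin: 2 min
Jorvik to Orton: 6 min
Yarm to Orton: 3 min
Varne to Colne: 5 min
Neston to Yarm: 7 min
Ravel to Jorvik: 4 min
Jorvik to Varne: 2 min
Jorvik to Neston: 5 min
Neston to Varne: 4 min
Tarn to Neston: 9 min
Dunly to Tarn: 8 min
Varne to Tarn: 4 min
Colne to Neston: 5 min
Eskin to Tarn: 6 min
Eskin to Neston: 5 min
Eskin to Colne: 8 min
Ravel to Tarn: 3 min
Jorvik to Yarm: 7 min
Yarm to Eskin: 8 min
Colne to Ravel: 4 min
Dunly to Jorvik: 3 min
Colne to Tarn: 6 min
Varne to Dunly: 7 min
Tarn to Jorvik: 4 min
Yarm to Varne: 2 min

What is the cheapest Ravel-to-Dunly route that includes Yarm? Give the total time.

Best Ravel to Yarm: Ravel–Colne–Yarm costing 7
Shortest Yarm→Dunly: Yarm–Varne–Jorvik–Dunly = 7
Total via Yarm: 7 + 7 = 14 min.

14 min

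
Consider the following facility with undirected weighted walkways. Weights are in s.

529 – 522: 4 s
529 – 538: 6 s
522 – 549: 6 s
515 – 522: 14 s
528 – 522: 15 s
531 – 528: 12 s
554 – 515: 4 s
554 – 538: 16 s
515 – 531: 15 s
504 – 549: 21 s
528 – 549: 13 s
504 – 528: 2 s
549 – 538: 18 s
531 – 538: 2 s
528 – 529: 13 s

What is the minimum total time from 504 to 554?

Shortest distances from 504:
504: 0
528: 2  (via 504)
531: 14  (via 528)
529: 15  (via 528)
549: 15  (via 528)
538: 16  (via 531)
522: 17  (via 528)
515: 29  (via 531)
554: 32  (via 538)
Shortest route: 504–528–531–538–554 = 32 s.

32 s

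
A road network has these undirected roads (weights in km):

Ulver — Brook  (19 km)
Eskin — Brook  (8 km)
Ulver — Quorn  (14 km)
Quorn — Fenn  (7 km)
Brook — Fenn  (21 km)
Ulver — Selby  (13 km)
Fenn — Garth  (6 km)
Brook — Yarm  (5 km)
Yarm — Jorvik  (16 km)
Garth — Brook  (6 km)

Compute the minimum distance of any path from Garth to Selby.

38 km

Candidate routes:
Garth - Brook - Ulver - Selby: 6+19+13 = 38
Garth - Fenn - Brook - Ulver - Selby: 6+21+19+13 = 59
Garth - Fenn - Quorn - Ulver - Selby: 6+7+14+13 = 40
The minimum is 38 km via Garth - Brook - Ulver - Selby.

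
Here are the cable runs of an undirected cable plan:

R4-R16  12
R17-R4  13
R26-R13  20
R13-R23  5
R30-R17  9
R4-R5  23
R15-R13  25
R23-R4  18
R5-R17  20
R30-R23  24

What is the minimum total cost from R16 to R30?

Enumerating some paths:
R16 - R4 - R23 - R30: 12+18+24 = 54
R16 - R4 - R17 - R30: 12+13+9 = 34
Cheapest is R16 - R4 - R17 - R30 at 34.

34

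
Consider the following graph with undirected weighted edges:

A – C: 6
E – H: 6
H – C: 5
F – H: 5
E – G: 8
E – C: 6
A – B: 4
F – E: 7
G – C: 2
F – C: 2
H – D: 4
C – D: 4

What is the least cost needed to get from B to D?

14

Settle nodes by increasing distance from B:
B: 0
A: 4  (via B)
C: 10  (via A)
F: 12  (via C)
G: 12  (via C)
D: 14  (via C)
Shortest route: B → A → C → D = 14.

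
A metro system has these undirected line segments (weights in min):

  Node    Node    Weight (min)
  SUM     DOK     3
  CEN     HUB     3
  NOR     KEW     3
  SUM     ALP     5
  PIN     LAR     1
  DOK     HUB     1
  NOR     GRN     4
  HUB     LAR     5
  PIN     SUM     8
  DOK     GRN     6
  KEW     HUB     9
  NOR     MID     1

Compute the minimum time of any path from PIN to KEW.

15 min

Settle nodes by increasing distance from PIN:
PIN: 0
LAR: 1  (via PIN)
HUB: 6  (via LAR)
DOK: 7  (via HUB)
SUM: 8  (via PIN)
CEN: 9  (via HUB)
GRN: 13  (via DOK)
ALP: 13  (via SUM)
KEW: 15  (via HUB)
Shortest route: PIN–LAR–HUB–KEW = 15 min.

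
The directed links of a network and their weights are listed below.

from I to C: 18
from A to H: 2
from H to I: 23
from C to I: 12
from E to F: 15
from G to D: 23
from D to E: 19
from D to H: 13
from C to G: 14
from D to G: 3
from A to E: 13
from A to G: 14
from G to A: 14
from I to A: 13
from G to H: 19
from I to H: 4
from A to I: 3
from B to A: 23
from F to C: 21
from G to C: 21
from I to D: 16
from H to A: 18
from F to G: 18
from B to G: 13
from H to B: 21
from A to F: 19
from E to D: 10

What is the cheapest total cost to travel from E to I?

30

Enumerating some paths:
E → D → G → A → I: 10+3+14+3 = 30
E → D → H → I: 10+13+23 = 46
E → D → G → C → I: 10+3+21+12 = 46
E → D → H → A → I: 10+13+18+3 = 44
Cheapest is E → D → G → A → I at 30.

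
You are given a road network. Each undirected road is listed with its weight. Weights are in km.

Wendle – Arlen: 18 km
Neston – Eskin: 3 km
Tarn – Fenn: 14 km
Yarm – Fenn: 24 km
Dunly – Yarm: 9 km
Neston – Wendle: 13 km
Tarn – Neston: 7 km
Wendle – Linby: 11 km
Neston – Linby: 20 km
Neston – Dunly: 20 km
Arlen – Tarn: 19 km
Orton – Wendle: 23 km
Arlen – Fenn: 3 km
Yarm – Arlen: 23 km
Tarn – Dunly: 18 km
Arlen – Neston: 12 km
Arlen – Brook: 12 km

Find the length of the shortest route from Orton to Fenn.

Enumerating some paths:
Orton - Wendle - Neston - Arlen - Fenn: 23+13+12+3 = 51
Orton - Wendle - Arlen - Fenn: 23+18+3 = 44
Cheapest is Orton - Wendle - Arlen - Fenn at 44 km.

44 km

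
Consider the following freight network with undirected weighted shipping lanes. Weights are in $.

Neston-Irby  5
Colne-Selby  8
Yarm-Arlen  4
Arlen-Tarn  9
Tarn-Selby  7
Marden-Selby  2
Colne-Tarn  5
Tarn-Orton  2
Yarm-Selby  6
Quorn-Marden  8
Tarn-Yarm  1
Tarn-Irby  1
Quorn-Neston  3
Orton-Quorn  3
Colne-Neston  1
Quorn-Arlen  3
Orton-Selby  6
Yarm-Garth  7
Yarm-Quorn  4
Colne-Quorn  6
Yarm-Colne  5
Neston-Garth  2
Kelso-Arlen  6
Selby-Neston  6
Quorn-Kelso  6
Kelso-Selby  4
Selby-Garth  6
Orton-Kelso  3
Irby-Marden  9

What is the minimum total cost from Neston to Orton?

Candidate routes:
Neston → Quorn → Orton: 3+3 = 6
Neston → Colne → Tarn → Orton: 1+5+2 = 8
The minimum is $6 via Neston → Quorn → Orton.

$6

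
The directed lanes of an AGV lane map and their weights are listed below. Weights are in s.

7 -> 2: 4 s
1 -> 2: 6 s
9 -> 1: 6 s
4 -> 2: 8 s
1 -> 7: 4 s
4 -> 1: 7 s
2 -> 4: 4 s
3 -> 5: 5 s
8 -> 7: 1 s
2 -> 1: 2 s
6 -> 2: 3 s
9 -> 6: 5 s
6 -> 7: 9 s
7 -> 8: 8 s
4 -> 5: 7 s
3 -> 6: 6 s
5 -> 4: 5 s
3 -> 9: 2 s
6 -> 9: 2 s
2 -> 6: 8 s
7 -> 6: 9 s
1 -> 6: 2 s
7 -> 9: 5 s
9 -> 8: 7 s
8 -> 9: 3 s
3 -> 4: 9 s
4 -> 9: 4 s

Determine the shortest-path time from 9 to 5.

19 s

Enumerating some paths:
9–1–2–4–5: 6+6+4+7 = 23
9–1–6–2–4–5: 6+2+3+4+7 = 22
9–6–2–4–5: 5+3+4+7 = 19
9–8–7–2–4–5: 7+1+4+4+7 = 23
The minimum is 19 s via 9–6–2–4–5.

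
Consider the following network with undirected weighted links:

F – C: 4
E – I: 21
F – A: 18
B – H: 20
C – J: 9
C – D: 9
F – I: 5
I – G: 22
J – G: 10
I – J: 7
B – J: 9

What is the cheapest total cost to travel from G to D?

28

Running Dijkstra from G:
G: 0
J: 10  (via G)
I: 17  (via J)
B: 19  (via J)
C: 19  (via J)
F: 22  (via I)
D: 28  (via C)
Shortest route: G → J → C → D = 28.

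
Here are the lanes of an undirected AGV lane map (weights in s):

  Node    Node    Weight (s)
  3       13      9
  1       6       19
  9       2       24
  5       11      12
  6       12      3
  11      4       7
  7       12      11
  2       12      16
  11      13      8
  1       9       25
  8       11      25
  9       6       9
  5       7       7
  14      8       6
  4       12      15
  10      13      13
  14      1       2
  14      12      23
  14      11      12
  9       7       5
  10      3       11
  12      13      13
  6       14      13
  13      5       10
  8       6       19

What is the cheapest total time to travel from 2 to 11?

Settle nodes by increasing distance from 2:
2: 0
12: 16  (via 2)
6: 19  (via 12)
9: 24  (via 2)
7: 27  (via 12)
13: 29  (via 12)
4: 31  (via 12)
14: 32  (via 6)
1: 34  (via 14)
5: 34  (via 7)
11: 37  (via 13)
Shortest route: 2 → 12 → 13 → 11 = 37 s.

37 s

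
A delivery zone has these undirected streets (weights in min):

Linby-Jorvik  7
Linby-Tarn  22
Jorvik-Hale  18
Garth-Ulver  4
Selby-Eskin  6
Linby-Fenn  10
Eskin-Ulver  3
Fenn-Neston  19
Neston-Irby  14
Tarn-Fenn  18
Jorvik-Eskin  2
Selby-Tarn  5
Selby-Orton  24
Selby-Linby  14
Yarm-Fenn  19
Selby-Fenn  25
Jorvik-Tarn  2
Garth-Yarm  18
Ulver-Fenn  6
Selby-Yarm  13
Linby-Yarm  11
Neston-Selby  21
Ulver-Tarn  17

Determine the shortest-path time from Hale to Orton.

Enumerating some paths:
Hale - Jorvik - Eskin - Selby - Orton: 18+2+6+24 = 50
Hale - Jorvik - Tarn - Selby - Orton: 18+2+5+24 = 49
Cheapest is Hale - Jorvik - Tarn - Selby - Orton at 49 min.

49 min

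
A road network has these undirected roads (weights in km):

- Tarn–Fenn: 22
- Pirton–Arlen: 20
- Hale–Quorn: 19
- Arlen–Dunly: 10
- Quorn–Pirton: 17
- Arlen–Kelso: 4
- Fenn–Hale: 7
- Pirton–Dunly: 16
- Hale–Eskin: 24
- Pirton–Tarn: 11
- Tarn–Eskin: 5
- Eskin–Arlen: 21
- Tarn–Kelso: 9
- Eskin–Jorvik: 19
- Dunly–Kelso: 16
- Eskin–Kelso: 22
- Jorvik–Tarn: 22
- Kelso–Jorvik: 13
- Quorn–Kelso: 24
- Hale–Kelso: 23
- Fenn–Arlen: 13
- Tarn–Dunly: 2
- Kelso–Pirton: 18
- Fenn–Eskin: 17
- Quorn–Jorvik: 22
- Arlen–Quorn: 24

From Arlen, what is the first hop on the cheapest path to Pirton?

Pirton

Compare a few routes:
Arlen–Pirton: 20 = 20
Arlen–Dunly–Tarn–Pirton: 10+2+11 = 23
Arlen–Kelso–Pirton: 4+18 = 22
Cheapest is Arlen–Pirton at 20 km.
So from Arlen the first move is to Pirton.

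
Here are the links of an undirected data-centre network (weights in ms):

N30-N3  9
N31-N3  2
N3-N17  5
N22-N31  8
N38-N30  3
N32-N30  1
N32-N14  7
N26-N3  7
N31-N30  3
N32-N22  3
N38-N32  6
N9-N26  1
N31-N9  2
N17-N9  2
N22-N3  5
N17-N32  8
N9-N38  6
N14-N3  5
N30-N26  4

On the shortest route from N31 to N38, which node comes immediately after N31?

Candidate routes:
N31–N30–N38: 3+3 = 6
N31–N9–N38: 2+6 = 8
N31–N9–N26–N30–N38: 2+1+4+3 = 10
The minimum is 6 ms via N31–N30–N38.
So from N31 the first move is to N30.

N30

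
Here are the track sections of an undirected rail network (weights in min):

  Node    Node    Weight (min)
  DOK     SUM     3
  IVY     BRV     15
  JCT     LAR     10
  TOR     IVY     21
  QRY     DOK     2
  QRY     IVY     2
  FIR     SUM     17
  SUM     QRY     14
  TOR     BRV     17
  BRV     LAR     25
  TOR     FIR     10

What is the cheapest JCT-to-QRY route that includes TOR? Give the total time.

75 min

Shortest JCT→TOR: JCT → LAR → BRV → TOR = 52
Best TOR to QRY: TOR → IVY → QRY costing 23
Total via TOR: 52 + 23 = 75 min.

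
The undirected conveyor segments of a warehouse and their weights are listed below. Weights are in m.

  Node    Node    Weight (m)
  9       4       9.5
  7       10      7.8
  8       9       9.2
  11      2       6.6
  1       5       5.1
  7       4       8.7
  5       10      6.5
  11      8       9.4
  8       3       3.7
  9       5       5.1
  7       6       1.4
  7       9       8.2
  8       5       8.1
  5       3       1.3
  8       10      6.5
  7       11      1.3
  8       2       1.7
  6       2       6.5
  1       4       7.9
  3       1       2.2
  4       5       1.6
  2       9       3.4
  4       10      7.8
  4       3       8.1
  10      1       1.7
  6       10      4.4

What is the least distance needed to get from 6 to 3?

8.3 m

Enumerating some paths:
6–10–1–3: 4.4+1.7+2.2 = 8.3
6–2–8–3: 6.5+1.7+3.7 = 11.9
Cheapest is 6–10–1–3 at 8.3 m.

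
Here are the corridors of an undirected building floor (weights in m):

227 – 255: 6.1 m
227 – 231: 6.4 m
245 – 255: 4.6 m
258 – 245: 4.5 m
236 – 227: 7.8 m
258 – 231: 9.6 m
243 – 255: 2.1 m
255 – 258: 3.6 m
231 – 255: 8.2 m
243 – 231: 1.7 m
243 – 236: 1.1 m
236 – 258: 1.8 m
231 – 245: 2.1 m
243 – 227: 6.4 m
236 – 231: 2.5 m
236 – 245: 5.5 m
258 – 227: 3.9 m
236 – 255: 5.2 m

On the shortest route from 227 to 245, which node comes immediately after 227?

Enumerating some paths:
227 → 231 → 245: 6.4+2.1 = 8.5
227 → 243 → 231 → 245: 6.4+1.7+2.1 = 10.2
227 → 258 → 245: 3.9+4.5 = 8.4
227 → 258 → 236 → 231 → 245: 3.9+1.8+2.5+2.1 = 10.3
Cheapest is 227 → 258 → 245 at 8.4 m.
So from 227 the first move is to 258.

258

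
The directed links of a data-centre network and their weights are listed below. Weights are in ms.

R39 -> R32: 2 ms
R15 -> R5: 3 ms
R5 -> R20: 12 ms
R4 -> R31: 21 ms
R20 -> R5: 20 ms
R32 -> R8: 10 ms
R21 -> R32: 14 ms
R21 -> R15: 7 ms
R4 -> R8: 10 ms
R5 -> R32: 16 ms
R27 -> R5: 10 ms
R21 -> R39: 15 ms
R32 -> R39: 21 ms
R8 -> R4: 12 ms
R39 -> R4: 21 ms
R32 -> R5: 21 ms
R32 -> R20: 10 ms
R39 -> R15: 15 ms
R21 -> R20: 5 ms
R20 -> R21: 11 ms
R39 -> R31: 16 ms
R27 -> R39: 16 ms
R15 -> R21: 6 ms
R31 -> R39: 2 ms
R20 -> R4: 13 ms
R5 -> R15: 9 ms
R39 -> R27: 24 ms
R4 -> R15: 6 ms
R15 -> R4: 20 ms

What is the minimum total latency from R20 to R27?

Enumerating some paths:
R20–R21–R39–R27: 11+15+24 = 50
R20–R4–R31–R39–R27: 13+21+2+24 = 60
The minimum is 50 ms via R20–R21–R39–R27.

50 ms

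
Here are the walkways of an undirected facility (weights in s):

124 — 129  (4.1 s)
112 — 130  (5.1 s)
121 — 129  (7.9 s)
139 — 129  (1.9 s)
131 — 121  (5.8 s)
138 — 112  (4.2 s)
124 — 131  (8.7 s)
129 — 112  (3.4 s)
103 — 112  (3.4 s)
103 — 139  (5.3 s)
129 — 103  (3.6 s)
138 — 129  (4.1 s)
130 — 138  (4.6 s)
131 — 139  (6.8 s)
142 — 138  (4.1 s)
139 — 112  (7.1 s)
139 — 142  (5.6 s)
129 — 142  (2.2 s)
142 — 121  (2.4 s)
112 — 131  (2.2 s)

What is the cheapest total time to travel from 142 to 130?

Shortest distances from 142:
142: 0
129: 2.2  (via 142)
121: 2.4  (via 142)
139: 4.1  (via 129)
138: 4.1  (via 142)
112: 5.6  (via 129)
103: 5.8  (via 129)
124: 6.3  (via 129)
131: 7.8  (via 112)
130: 8.7  (via 138)
Shortest route: 142–138–130 = 8.7 s.

8.7 s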